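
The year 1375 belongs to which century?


Century = (year - 1) // 100 + 1
= (1375 - 1) // 100 + 1
= 1374 // 100 + 1
= 13 + 1

14th century


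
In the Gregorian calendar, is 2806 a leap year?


Gregorian leap year rule: divisible by 4, but not by 100, unless also by 400.
2806 is not divisible by 4 -> not a leap year

No


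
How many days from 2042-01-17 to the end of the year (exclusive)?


Day of year: 17 of 365
Remaining = 365 - 17

348 days


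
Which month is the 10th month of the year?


Month 10 of 12

October


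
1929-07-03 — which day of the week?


Date: July 3, 1929
Anchor: Jan 1, 1929. With p = 1929 - 1 = 1928: (p + p//4 - p//100 + p//400) mod 7 = (1928 + 482 - 19 + 4) mod 7 = 2395 mod 7 = 1 -> Tuesday (Mon=0 ... Sun=6)
Days before July (Jan-Jun): 181; offset = 181 + 3 - 1 = 183
Weekday index = (1 + 183) mod 7 = 2

Day of the week: Wednesday


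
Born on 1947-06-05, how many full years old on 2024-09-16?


Birth: 1947-06-05
Reference: 2024-09-16
Year difference: 2024 - 1947 = 77

77 years old


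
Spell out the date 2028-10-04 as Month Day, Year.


ISO 2028-10-04 parses as year=2028, month=10, day=04
Month 10 -> October

October 4, 2028


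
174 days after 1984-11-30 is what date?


Start: 1984-11-30, add 174 days
November 30 is the last day of November 1984 -> 174 left
December 1984 has 31 days -> 143 left
January 1985 has 31 days -> 112 left
February 1985 has 28 days -> 84 left
March 1985 has 31 days -> 53 left
April 1985 has 30 days -> 23 left
May 1985: 23 <= 31 -> lands on May 23

Result: 1985-05-23


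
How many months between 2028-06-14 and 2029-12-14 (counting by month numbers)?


From June 2028 to December 2029
1 year * 12 = 12 months, plus 6 months = 18

18 months


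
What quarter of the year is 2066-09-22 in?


Month: September (month 9)
Q1: Jan-Mar, Q2: Apr-Jun, Q3: Jul-Sep, Q4: Oct-Dec

Q3


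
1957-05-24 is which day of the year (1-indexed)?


Date: May 24, 1957
Days in months 1 through 4: 120
Plus 24 days in May

Day of year: 144


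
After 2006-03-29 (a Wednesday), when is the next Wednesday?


Current: Wednesday
Target: Wednesday
Days ahead: 7

Next Wednesday: 2006-04-05


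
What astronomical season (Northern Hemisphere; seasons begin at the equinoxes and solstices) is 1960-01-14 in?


Date: January 14
Astronomical Winter (approx.; exact equinox/solstice day varies by year): December 21 to March 19
January 14 falls within the Winter window

Winter


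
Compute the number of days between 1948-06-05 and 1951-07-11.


From 1948-06-05 to 1951-07-11
1948-06-05: days before June = 31 + 29 + 31 + 30 + 31 = 152 (1948 is a leap year); day of year = 152 + 5 = 157
1951-07-11: days before July = 31 + 28 + 31 + 30 + 31 + 30 = 181 (1951 is not a leap year); day of year = 181 + 11 = 192
Rest of 1948: 366 - 157 = 209
Full years 1949 (365), 1950 (365): 730
Total = 209 + 730 + 192 = 1131

1131 days


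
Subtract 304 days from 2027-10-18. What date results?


Start: 2027-10-18, subtract 304 days
Back 18 days from October 18 reaches September 30, 2027 -> 286 left
September 2027 has 30 days -> back to August 31, 2027 -> 256 left
August 2027 has 31 days -> back to July 31, 2027 -> 225 left
July 2027 has 31 days -> back to June 30, 2027 -> 194 left
June 2027 has 30 days -> back to May 31, 2027 -> 164 left
May 2027 has 31 days -> back to April 30, 2027 -> 133 left
April 2027 has 30 days -> back to March 31, 2027 -> 103 left
March 2027 has 31 days -> back to February 28, 2027 -> 72 left
February 2027 has 28 days -> back to January 31, 2027 -> 44 left
January 2027 has 31 days -> back to December 31, 2026 -> 13 left
December 2026: 31 - 13 = 18 -> lands on December 18

Result: 2026-12-18


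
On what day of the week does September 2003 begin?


Target: September 1, 2003
Anchor: Jan 1, 2003. With p = 2003 - 1 = 2002: (p + p//4 - p//100 + p//400) mod 7 = (2002 + 500 - 20 + 5) mod 7 = 2487 mod 7 = 2 -> Wednesday (Mon=0 ... Sun=6)
Days before September (Jan-Aug): 243 days
Weekday index = (2 + 243) mod 7 = 0

Monday


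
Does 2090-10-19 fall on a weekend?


Anchor: Jan 1, 2090. With p = 2090 - 1 = 2089: (p + p//4 - p//100 + p//400) mod 7 = (2089 + 522 - 20 + 5) mod 7 = 2596 mod 7 = 6 -> Sunday (Mon=0 ... Sun=6)
Day of year: 292; offset = 291
Weekday index = (6 + 291) mod 7 = 3 -> Thursday
Weekend days: Saturday, Sunday

No


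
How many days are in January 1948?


January 1948

31 days


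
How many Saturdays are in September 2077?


September 2077 has 30 days
Anchor: Jan 1, 2077. With p = 2077 - 1 = 2076: (p + p//4 - p//100 + p//400) mod 7 = (2076 + 519 - 20 + 5) mod 7 = 2580 mod 7 = 4 -> Friday (Mon=0 ... Sun=6)
Days before September (Jan-Aug): 243; September 1 index = (4 + 243) mod 7 = 2 -> Wednesday
First Saturday is September 4
Saturdays: 4, 11, 18, 25

4 Saturdays


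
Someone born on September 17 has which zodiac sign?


Date: September 17
Conventional tropical zodiac dates: Virgo from August 23 onward; Libra starts September 23
September 17 falls within the Virgo range

Virgo


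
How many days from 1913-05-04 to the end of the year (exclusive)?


Day of year: 124 of 365
Remaining = 365 - 124

241 days


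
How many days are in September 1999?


September 1999

30 days


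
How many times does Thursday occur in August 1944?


August 1944 has 31 days
Anchor: Jan 1, 1944. With p = 1944 - 1 = 1943: (p + p//4 - p//100 + p//400) mod 7 = (1943 + 485 - 19 + 4) mod 7 = 2413 mod 7 = 5 -> Saturday (Mon=0 ... Sun=6)
Days before August (Jan-Jul): 213; August 1 index = (5 + 213) mod 7 = 1 -> Tuesday
First Thursday is August 3
Thursdays: 3, 10, 17, 24, 31

5 Thursdays


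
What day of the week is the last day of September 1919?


September 1919 has 30 days
Anchor: Jan 1, 1919. With p = 1919 - 1 = 1918: (p + p//4 - p//100 + p//400) mod 7 = (1918 + 479 - 19 + 4) mod 7 = 2382 mod 7 = 2 -> Wednesday (Mon=0 ... Sun=6)
Days before September (Jan-Aug): 243; September 1 index = (2 + 243) mod 7 = 0 -> Monday
Last day offset: 30 - 1 = 29 days
Weekday index = (0 + 29) mod 7 = 1

Tuesday, September 30


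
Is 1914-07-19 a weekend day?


Anchor: Jan 1, 1914. With p = 1914 - 1 = 1913: (p + p//4 - p//100 + p//400) mod 7 = (1913 + 478 - 19 + 4) mod 7 = 2376 mod 7 = 3 -> Thursday (Mon=0 ... Sun=6)
Day of year: 200; offset = 199
Weekday index = (3 + 199) mod 7 = 6 -> Sunday
Weekend days: Saturday, Sunday

Yes


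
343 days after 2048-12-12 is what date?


Start: 2048-12-12, add 343 days
December 2048 has 31 days: 31 - 12 = 19 days to December 31 -> 324 left
January 2049 has 31 days -> 293 left
February 2049 has 28 days -> 265 left
March 2049 has 31 days -> 234 left
April 2049 has 30 days -> 204 left
May 2049 has 31 days -> 173 left
June 2049 has 30 days -> 143 left
July 2049 has 31 days -> 112 left
August 2049 has 31 days -> 81 left
September 2049 has 30 days -> 51 left
October 2049 has 31 days -> 20 left
November 2049: 20 <= 30 -> lands on November 20

Result: 2049-11-20


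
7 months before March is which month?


March is month 3
3 - 7 = -4; wrap: -4 + 12 = 8

August


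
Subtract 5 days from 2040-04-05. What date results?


Start: 2040-04-05, subtract 5 days
Back 5 days from April 5 reaches March 31, 2040 -> 0 left
March 2040: 31 - 0 = 31 -> lands on March 31

Result: 2040-03-31


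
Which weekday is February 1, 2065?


Target: February 1, 2065
Anchor: Jan 1, 2065. With p = 2065 - 1 = 2064: (p + p//4 - p//100 + p//400) mod 7 = (2064 + 516 - 20 + 5) mod 7 = 2565 mod 7 = 3 -> Thursday (Mon=0 ... Sun=6)
Days before February (Jan): 31 days
Weekday index = (3 + 31) mod 7 = 6

Sunday


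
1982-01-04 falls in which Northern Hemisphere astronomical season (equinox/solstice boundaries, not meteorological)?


Date: January 4
Astronomical Winter (approx.; exact equinox/solstice day varies by year): December 21 to March 19
January 4 falls within the Winter window

Winter


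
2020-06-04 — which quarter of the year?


Month: June (month 6)
Q1: Jan-Mar, Q2: Apr-Jun, Q3: Jul-Sep, Q4: Oct-Dec

Q2


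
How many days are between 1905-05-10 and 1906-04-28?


From 1905-05-10 to 1906-04-28
1905-05-10: days before May = 31 + 28 + 31 + 30 = 120 (1905 is not a leap year); day of year = 120 + 10 = 130
1906-04-28: days before April = 31 + 28 + 31 = 90 (1906 is not a leap year); day of year = 90 + 28 = 118
Rest of 1905: 365 - 130 = 235
Total = 235 + 118 = 353

353 days


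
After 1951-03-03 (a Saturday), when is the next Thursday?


Current: Saturday
Target: Thursday
Days ahead: 5

Next Thursday: 1951-03-08


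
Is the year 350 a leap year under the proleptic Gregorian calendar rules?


Gregorian leap year rule: divisible by 4, but not by 100, unless also by 400.
350 is not divisible by 4 -> not a leap year

No


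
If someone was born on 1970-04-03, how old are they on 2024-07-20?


Birth: 1970-04-03
Reference: 2024-07-20
Year difference: 2024 - 1970 = 54

54 years old


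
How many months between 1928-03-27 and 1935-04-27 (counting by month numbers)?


From March 1928 to April 1935
7 years * 12 = 84 months, plus 1 month = 85

85 months


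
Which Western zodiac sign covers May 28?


Date: May 28
Conventional tropical zodiac dates: Gemini from May 21 onward; Cancer starts June 21
May 28 falls within the Gemini range

Gemini


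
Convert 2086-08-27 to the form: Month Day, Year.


ISO 2086-08-27 parses as year=2086, month=08, day=27
Month 8 -> August

August 27, 2086


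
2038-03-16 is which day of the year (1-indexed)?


Date: March 16, 2038
Days in months 1 through 2: 59
Plus 16 days in March

Day of year: 75


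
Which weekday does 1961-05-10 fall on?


Date: May 10, 1961
Anchor: Jan 1, 1961. With p = 1961 - 1 = 1960: (p + p//4 - p//100 + p//400) mod 7 = (1960 + 490 - 19 + 4) mod 7 = 2435 mod 7 = 6 -> Sunday (Mon=0 ... Sun=6)
Days before May (Jan-Apr): 120; offset = 120 + 10 - 1 = 129
Weekday index = (6 + 129) mod 7 = 2

Day of the week: Wednesday


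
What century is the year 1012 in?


Century = (year - 1) // 100 + 1
= (1012 - 1) // 100 + 1
= 1011 // 100 + 1
= 10 + 1

11th century


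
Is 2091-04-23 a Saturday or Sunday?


Anchor: Jan 1, 2091. With p = 2091 - 1 = 2090: (p + p//4 - p//100 + p//400) mod 7 = (2090 + 522 - 20 + 5) mod 7 = 2597 mod 7 = 0 -> Monday (Mon=0 ... Sun=6)
Day of year: 113; offset = 112
Weekday index = (0 + 112) mod 7 = 0 -> Monday
Weekend days: Saturday, Sunday

No


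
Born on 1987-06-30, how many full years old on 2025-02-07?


Birth: 1987-06-30
Reference: 2025-02-07
Year difference: 2025 - 1987 = 38
Birthday not yet reached in 2025, subtract 1

37 years old


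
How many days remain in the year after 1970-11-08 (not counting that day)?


Day of year: 312 of 365
Remaining = 365 - 312

53 days


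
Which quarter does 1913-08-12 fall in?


Month: August (month 8)
Q1: Jan-Mar, Q2: Apr-Jun, Q3: Jul-Sep, Q4: Oct-Dec

Q3


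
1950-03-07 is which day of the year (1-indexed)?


Date: March 7, 1950
Days in months 1 through 2: 59
Plus 7 days in March

Day of year: 66


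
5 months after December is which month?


December is month 12
12 + 5 = 17; wrap: 17 - 12 = 5

May


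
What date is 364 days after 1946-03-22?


Start: 1946-03-22, add 364 days
March 1946 has 31 days: 31 - 22 = 9 days to March 31 -> 355 left
April 1946 has 30 days -> 325 left
May 1946 has 31 days -> 294 left
June 1946 has 30 days -> 264 left
July 1946 has 31 days -> 233 left
August 1946 has 31 days -> 202 left
September 1946 has 30 days -> 172 left
October 1946 has 31 days -> 141 left
November 1946 has 30 days -> 111 left
December 1946 has 31 days -> 80 left
January 1947 has 31 days -> 49 left
February 1947 has 28 days -> 21 left
March 1947: 21 <= 31 -> lands on March 21

Result: 1947-03-21


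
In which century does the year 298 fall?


Century = (year - 1) // 100 + 1
= (298 - 1) // 100 + 1
= 297 // 100 + 1
= 2 + 1

3rd century


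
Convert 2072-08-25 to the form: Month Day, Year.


ISO 2072-08-25 parses as year=2072, month=08, day=25
Month 8 -> August

August 25, 2072


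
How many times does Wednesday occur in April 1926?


April 1926 has 30 days
Anchor: Jan 1, 1926. With p = 1926 - 1 = 1925: (p + p//4 - p//100 + p//400) mod 7 = (1925 + 481 - 19 + 4) mod 7 = 2391 mod 7 = 4 -> Friday (Mon=0 ... Sun=6)
Days before April (Jan-Mar): 90; April 1 index = (4 + 90) mod 7 = 3 -> Thursday
First Wednesday is April 7
Wednesdays: 7, 14, 21, 28

4 Wednesdays


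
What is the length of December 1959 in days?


December 1959

31 days


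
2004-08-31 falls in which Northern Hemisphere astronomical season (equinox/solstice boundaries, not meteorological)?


Date: August 31
Astronomical Summer (approx.; exact equinox/solstice day varies by year): June 21 to September 21
August 31 falls within the Summer window

Summer


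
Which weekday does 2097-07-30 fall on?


Date: July 30, 2097
Anchor: Jan 1, 2097. With p = 2097 - 1 = 2096: (p + p//4 - p//100 + p//400) mod 7 = (2096 + 524 - 20 + 5) mod 7 = 2605 mod 7 = 1 -> Tuesday (Mon=0 ... Sun=6)
Days before July (Jan-Jun): 181; offset = 181 + 30 - 1 = 210
Weekday index = (1 + 210) mod 7 = 1

Day of the week: Tuesday


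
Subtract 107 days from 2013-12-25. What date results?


Start: 2013-12-25, subtract 107 days
Back 25 days from December 25 reaches November 30, 2013 -> 82 left
November 2013 has 30 days -> back to October 31, 2013 -> 52 left
October 2013 has 31 days -> back to September 30, 2013 -> 21 left
September 2013: 30 - 21 = 9 -> lands on September 9

Result: 2013-09-09


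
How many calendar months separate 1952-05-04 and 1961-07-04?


From May 1952 to July 1961
9 years * 12 = 108 months, plus 2 months = 110

110 months


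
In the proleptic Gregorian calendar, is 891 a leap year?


Gregorian leap year rule: divisible by 4, but not by 100, unless also by 400.
891 is not divisible by 4 -> not a leap year

No


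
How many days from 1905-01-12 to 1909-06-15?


From 1905-01-12 to 1909-06-15
1905-01-12: day of year = 12
1909-06-15: days before June = 31 + 28 + 31 + 30 + 31 = 151 (1909 is not a leap year); day of year = 151 + 15 = 166
Rest of 1905: 365 - 12 = 353
Full years 1906 (365), 1907 (365), 1908 (366): 1096
Total = 353 + 1096 + 166 = 1615

1615 days


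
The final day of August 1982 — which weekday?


August 1982 has 31 days
Anchor: Jan 1, 1982. With p = 1982 - 1 = 1981: (p + p//4 - p//100 + p//400) mod 7 = (1981 + 495 - 19 + 4) mod 7 = 2461 mod 7 = 4 -> Friday (Mon=0 ... Sun=6)
Days before August (Jan-Jul): 212; August 1 index = (4 + 212) mod 7 = 6 -> Sunday
Last day offset: 31 - 1 = 30 days
Weekday index = (6 + 30) mod 7 = 1

Tuesday, August 31


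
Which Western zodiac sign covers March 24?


Date: March 24
Conventional tropical zodiac dates: Aries from March 21 onward; Taurus starts April 20
March 24 falls within the Aries range

Aries


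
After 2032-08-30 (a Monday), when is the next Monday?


Current: Monday
Target: Monday
Days ahead: 7

Next Monday: 2032-09-06


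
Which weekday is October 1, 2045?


Target: October 1, 2045
Anchor: Jan 1, 2045. With p = 2045 - 1 = 2044: (p + p//4 - p//100 + p//400) mod 7 = (2044 + 511 - 20 + 5) mod 7 = 2540 mod 7 = 6 -> Sunday (Mon=0 ... Sun=6)
Days before October (Jan-Sep): 273 days
Weekday index = (6 + 273) mod 7 = 6

Sunday


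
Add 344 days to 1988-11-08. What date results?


Start: 1988-11-08, add 344 days
November 1988 has 30 days: 30 - 8 = 22 days to November 30 -> 322 left
December 1988 has 31 days -> 291 left
January 1989 has 31 days -> 260 left
February 1989 has 28 days -> 232 left
March 1989 has 31 days -> 201 left
April 1989 has 30 days -> 171 left
May 1989 has 31 days -> 140 left
June 1989 has 30 days -> 110 left
July 1989 has 31 days -> 79 left
August 1989 has 31 days -> 48 left
September 1989 has 30 days -> 18 left
October 1989: 18 <= 31 -> lands on October 18

Result: 1989-10-18


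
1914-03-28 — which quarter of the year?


Month: March (month 3)
Q1: Jan-Mar, Q2: Apr-Jun, Q3: Jul-Sep, Q4: Oct-Dec

Q1


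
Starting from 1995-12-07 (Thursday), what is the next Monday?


Current: Thursday
Target: Monday
Days ahead: 4

Next Monday: 1995-12-11


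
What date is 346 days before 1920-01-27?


Start: 1920-01-27, subtract 346 days
Back 27 days from January 27 reaches December 31, 1919 -> 319 left
December 1919 has 31 days -> back to November 30, 1919 -> 288 left
November 1919 has 30 days -> back to October 31, 1919 -> 258 left
October 1919 has 31 days -> back to September 30, 1919 -> 227 left
September 1919 has 30 days -> back to August 31, 1919 -> 197 left
August 1919 has 31 days -> back to July 31, 1919 -> 166 left
July 1919 has 31 days -> back to June 30, 1919 -> 135 left
June 1919 has 30 days -> back to May 31, 1919 -> 105 left
May 1919 has 31 days -> back to April 30, 1919 -> 74 left
April 1919 has 30 days -> back to March 31, 1919 -> 44 left
March 1919 has 31 days -> back to February 28, 1919 -> 13 left
February 1919: 28 - 13 = 15 -> lands on February 15

Result: 1919-02-15


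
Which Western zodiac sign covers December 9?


Date: December 9
Conventional tropical zodiac dates: Sagittarius from November 22 onward; Capricorn starts December 22
December 9 falls within the Sagittarius range

Sagittarius


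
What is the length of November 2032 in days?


November 2032

30 days


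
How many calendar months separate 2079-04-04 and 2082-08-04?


From April 2079 to August 2082
3 years * 12 = 36 months, plus 4 months = 40

40 months


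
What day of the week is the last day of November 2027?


November 2027 has 30 days
Anchor: Jan 1, 2027. With p = 2027 - 1 = 2026: (p + p//4 - p//100 + p//400) mod 7 = (2026 + 506 - 20 + 5) mod 7 = 2517 mod 7 = 4 -> Friday (Mon=0 ... Sun=6)
Days before November (Jan-Oct): 304; November 1 index = (4 + 304) mod 7 = 0 -> Monday
Last day offset: 30 - 1 = 29 days
Weekday index = (0 + 29) mod 7 = 1

Tuesday, November 30


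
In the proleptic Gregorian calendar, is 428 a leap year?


Gregorian leap year rule: divisible by 4, but not by 100, unless also by 400.
428 is divisible by 4 but not 100 -> leap year

Yes


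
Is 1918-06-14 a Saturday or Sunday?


Anchor: Jan 1, 1918. With p = 1918 - 1 = 1917: (p + p//4 - p//100 + p//400) mod 7 = (1917 + 479 - 19 + 4) mod 7 = 2381 mod 7 = 1 -> Tuesday (Mon=0 ... Sun=6)
Day of year: 165; offset = 164
Weekday index = (1 + 164) mod 7 = 4 -> Friday
Weekend days: Saturday, Sunday

No


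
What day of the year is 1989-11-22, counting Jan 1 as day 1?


Date: November 22, 1989
Days in months 1 through 10: 304
Plus 22 days in November

Day of year: 326


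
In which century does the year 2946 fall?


Century = (year - 1) // 100 + 1
= (2946 - 1) // 100 + 1
= 2945 // 100 + 1
= 29 + 1

30th century


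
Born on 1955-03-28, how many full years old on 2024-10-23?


Birth: 1955-03-28
Reference: 2024-10-23
Year difference: 2024 - 1955 = 69

69 years old


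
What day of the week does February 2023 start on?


Target: February 1, 2023
Anchor: Jan 1, 2023. With p = 2023 - 1 = 2022: (p + p//4 - p//100 + p//400) mod 7 = (2022 + 505 - 20 + 5) mod 7 = 2512 mod 7 = 6 -> Sunday (Mon=0 ... Sun=6)
Days before February (Jan): 31 days
Weekday index = (6 + 31) mod 7 = 2

Wednesday


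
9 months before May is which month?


May is month 5
5 - 9 = -4; wrap: -4 + 12 = 8

August


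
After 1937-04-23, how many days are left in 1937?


Day of year: 113 of 365
Remaining = 365 - 113

252 days


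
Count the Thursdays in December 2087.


December 2087 has 31 days
Anchor: Jan 1, 2087. With p = 2087 - 1 = 2086: (p + p//4 - p//100 + p//400) mod 7 = (2086 + 521 - 20 + 5) mod 7 = 2592 mod 7 = 2 -> Wednesday (Mon=0 ... Sun=6)
Days before December (Jan-Nov): 334; December 1 index = (2 + 334) mod 7 = 0 -> Monday
First Thursday is December 4
Thursdays: 4, 11, 18, 25

4 Thursdays


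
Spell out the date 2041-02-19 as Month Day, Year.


ISO 2041-02-19 parses as year=2041, month=02, day=19
Month 2 -> February

February 19, 2041


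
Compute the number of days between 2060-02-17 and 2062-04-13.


From 2060-02-17 to 2062-04-13
2060-02-17: days before February = 31; day of year = 31 + 17 = 48
2062-04-13: days before April = 31 + 28 + 31 = 90 (2062 is not a leap year); day of year = 90 + 13 = 103
Rest of 2060: 366 - 48 = 318
Full years 2061 (365): 365
Total = 318 + 365 + 103 = 786

786 days


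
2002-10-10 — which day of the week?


Date: October 10, 2002
Anchor: Jan 1, 2002. With p = 2002 - 1 = 2001: (p + p//4 - p//100 + p//400) mod 7 = (2001 + 500 - 20 + 5) mod 7 = 2486 mod 7 = 1 -> Tuesday (Mon=0 ... Sun=6)
Days before October (Jan-Sep): 273; offset = 273 + 10 - 1 = 282
Weekday index = (1 + 282) mod 7 = 3

Day of the week: Thursday


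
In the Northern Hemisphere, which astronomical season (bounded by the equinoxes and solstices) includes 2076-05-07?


Date: May 7
Astronomical Spring (approx.; exact equinox/solstice day varies by year): March 20 to June 20
May 7 falls within the Spring window

Spring


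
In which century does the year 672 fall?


Century = (year - 1) // 100 + 1
= (672 - 1) // 100 + 1
= 671 // 100 + 1
= 6 + 1

7th century


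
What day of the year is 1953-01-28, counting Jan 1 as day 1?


Date: January 28, 1953
No months before January
Plus 28 days in January

Day of year: 28


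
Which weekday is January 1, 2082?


Target: January 1, 2082
Anchor: Jan 1, 2082. With p = 2082 - 1 = 2081: (p + p//4 - p//100 + p//400) mod 7 = (2081 + 520 - 20 + 5) mod 7 = 2586 mod 7 = 3 -> Thursday (Mon=0 ... Sun=6)
Offset from anchor: 0 days
Weekday index = (3 + 0) mod 7 = 3

Thursday


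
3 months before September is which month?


September is month 9
9 - 3 = 6

June


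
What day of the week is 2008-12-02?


Date: December 2, 2008
Anchor: Jan 1, 2008. With p = 2008 - 1 = 2007: (p + p//4 - p//100 + p//400) mod 7 = (2007 + 501 - 20 + 5) mod 7 = 2493 mod 7 = 1 -> Tuesday (Mon=0 ... Sun=6)
Days before December (Jan-Nov): 335; offset = 335 + 2 - 1 = 336
Weekday index = (1 + 336) mod 7 = 1

Day of the week: Tuesday


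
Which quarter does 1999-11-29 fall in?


Month: November (month 11)
Q1: Jan-Mar, Q2: Apr-Jun, Q3: Jul-Sep, Q4: Oct-Dec

Q4


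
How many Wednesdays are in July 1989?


July 1989 has 31 days
Anchor: Jan 1, 1989. With p = 1989 - 1 = 1988: (p + p//4 - p//100 + p//400) mod 7 = (1988 + 497 - 19 + 4) mod 7 = 2470 mod 7 = 6 -> Sunday (Mon=0 ... Sun=6)
Days before July (Jan-Jun): 181; July 1 index = (6 + 181) mod 7 = 5 -> Saturday
First Wednesday is July 5
Wednesdays: 5, 12, 19, 26

4 Wednesdays


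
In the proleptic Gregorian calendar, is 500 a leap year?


Gregorian leap year rule: divisible by 4, but not by 100, unless also by 400.
500 is divisible by 100 but not 400 -> not a leap year

No


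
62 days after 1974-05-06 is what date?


Start: 1974-05-06, add 62 days
May 1974 has 31 days: 31 - 6 = 25 days to May 31 -> 37 left
June 1974 has 30 days -> 7 left
July 1974: 7 <= 31 -> lands on July 7

Result: 1974-07-07


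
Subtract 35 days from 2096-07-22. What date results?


Start: 2096-07-22, subtract 35 days
Back 22 days from July 22 reaches June 30, 2096 -> 13 left
June 2096: 30 - 13 = 17 -> lands on June 17

Result: 2096-06-17


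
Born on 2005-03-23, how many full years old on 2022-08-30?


Birth: 2005-03-23
Reference: 2022-08-30
Year difference: 2022 - 2005 = 17

17 years old


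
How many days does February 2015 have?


February 2015 (leap year: no)

28 days


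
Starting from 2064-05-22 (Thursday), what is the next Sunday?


Current: Thursday
Target: Sunday
Days ahead: 3

Next Sunday: 2064-05-25


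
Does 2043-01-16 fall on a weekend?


Anchor: Jan 1, 2043. With p = 2043 - 1 = 2042: (p + p//4 - p//100 + p//400) mod 7 = (2042 + 510 - 20 + 5) mod 7 = 2537 mod 7 = 3 -> Thursday (Mon=0 ... Sun=6)
Day of year: 16; offset = 15
Weekday index = (3 + 15) mod 7 = 4 -> Friday
Weekend days: Saturday, Sunday

No


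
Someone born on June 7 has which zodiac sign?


Date: June 7
Conventional tropical zodiac dates: Gemini from May 21 onward; Cancer starts June 21
June 7 falls within the Gemini range

Gemini


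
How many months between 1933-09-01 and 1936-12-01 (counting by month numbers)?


From September 1933 to December 1936
3 years * 12 = 36 months, plus 3 months = 39

39 months


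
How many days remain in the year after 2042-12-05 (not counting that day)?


Day of year: 339 of 365
Remaining = 365 - 339

26 days


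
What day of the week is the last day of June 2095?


June 2095 has 30 days
Anchor: Jan 1, 2095. With p = 2095 - 1 = 2094: (p + p//4 - p//100 + p//400) mod 7 = (2094 + 523 - 20 + 5) mod 7 = 2602 mod 7 = 5 -> Saturday (Mon=0 ... Sun=6)
Days before June (Jan-May): 151; June 1 index = (5 + 151) mod 7 = 2 -> Wednesday
Last day offset: 30 - 1 = 29 days
Weekday index = (2 + 29) mod 7 = 3

Thursday, June 30


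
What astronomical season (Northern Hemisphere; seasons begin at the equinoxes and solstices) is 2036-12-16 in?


Date: December 16
Astronomical Autumn (approx.; exact equinox/solstice day varies by year): September 22 to December 20
December 16 falls within the Autumn window

Autumn


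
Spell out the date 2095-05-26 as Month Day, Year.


ISO 2095-05-26 parses as year=2095, month=05, day=26
Month 5 -> May

May 26, 2095


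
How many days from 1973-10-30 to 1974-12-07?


From 1973-10-30 to 1974-12-07
1973-10-30: days before October = 31 + 28 + 31 + 30 + 31 + 30 + 31 + 31 + 30 = 273 (1973 is not a leap year); day of year = 273 + 30 = 303
1974-12-07: days before December = 31 + 28 + 31 + 30 + 31 + 30 + 31 + 31 + 30 + 31 + 30 = 334 (1974 is not a leap year); day of year = 334 + 7 = 341
Rest of 1973: 365 - 303 = 62
Total = 62 + 341 = 403

403 days


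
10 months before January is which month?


January is month 1
1 - 10 = -9; wrap: -9 + 12 = 3

March


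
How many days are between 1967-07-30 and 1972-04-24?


From 1967-07-30 to 1972-04-24
1967-07-30: days before July = 31 + 28 + 31 + 30 + 31 + 30 = 181 (1967 is not a leap year); day of year = 181 + 30 = 211
1972-04-24: days before April = 31 + 29 + 31 = 91 (1972 is a leap year); day of year = 91 + 24 = 115
Rest of 1967: 365 - 211 = 154
Full years 1968 (366), 1969 (365), 1970 (365), 1971 (365): 1461
Total = 154 + 1461 + 115 = 1730

1730 days


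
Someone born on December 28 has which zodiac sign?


Date: December 28
Conventional tropical zodiac dates: Capricorn from December 22 onward; Aquarius starts January 20
December 28 falls within the Capricorn range

Capricorn


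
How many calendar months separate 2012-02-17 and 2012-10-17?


From February 2012 to October 2012
0 years * 12 = 0 months, plus 8 months = 8

8 months


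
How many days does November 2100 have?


November 2100

30 days


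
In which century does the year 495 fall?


Century = (year - 1) // 100 + 1
= (495 - 1) // 100 + 1
= 494 // 100 + 1
= 4 + 1

5th century


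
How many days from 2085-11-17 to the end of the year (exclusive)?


Day of year: 321 of 365
Remaining = 365 - 321

44 days


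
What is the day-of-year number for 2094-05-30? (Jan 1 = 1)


Date: May 30, 2094
Days in months 1 through 4: 120
Plus 30 days in May

Day of year: 150


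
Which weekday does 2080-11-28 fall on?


Date: November 28, 2080
Anchor: Jan 1, 2080. With p = 2080 - 1 = 2079: (p + p//4 - p//100 + p//400) mod 7 = (2079 + 519 - 20 + 5) mod 7 = 2583 mod 7 = 0 -> Monday (Mon=0 ... Sun=6)
Days before November (Jan-Oct): 305; offset = 305 + 28 - 1 = 332
Weekday index = (0 + 332) mod 7 = 3

Day of the week: Thursday


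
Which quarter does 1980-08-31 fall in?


Month: August (month 8)
Q1: Jan-Mar, Q2: Apr-Jun, Q3: Jul-Sep, Q4: Oct-Dec

Q3


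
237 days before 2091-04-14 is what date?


Start: 2091-04-14, subtract 237 days
Back 14 days from April 14 reaches March 31, 2091 -> 223 left
March 2091 has 31 days -> back to February 28, 2091 -> 192 left
February 2091 has 28 days -> back to January 31, 2091 -> 164 left
January 2091 has 31 days -> back to December 31, 2090 -> 133 left
December 2090 has 31 days -> back to November 30, 2090 -> 102 left
November 2090 has 30 days -> back to October 31, 2090 -> 72 left
October 2090 has 31 days -> back to September 30, 2090 -> 41 left
September 2090 has 30 days -> back to August 31, 2090 -> 11 left
August 2090: 31 - 11 = 20 -> lands on August 20

Result: 2090-08-20


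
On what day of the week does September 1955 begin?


Target: September 1, 1955
Anchor: Jan 1, 1955. With p = 1955 - 1 = 1954: (p + p//4 - p//100 + p//400) mod 7 = (1954 + 488 - 19 + 4) mod 7 = 2427 mod 7 = 5 -> Saturday (Mon=0 ... Sun=6)
Days before September (Jan-Aug): 243 days
Weekday index = (5 + 243) mod 7 = 3

Thursday


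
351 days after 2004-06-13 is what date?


Start: 2004-06-13, add 351 days
June 2004 has 30 days: 30 - 13 = 17 days to June 30 -> 334 left
July 2004 has 31 days -> 303 left
August 2004 has 31 days -> 272 left
September 2004 has 30 days -> 242 left
October 2004 has 31 days -> 211 left
November 2004 has 30 days -> 181 left
December 2004 has 31 days -> 150 left
January 2005 has 31 days -> 119 left
February 2005 has 28 days -> 91 left
March 2005 has 31 days -> 60 left
April 2005 has 30 days -> 30 left
May 2005: 30 <= 31 -> lands on May 30

Result: 2005-05-30


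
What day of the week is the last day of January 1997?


January 1997 has 31 days
Anchor: Jan 1, 1997. With p = 1997 - 1 = 1996: (p + p//4 - p//100 + p//400) mod 7 = (1996 + 499 - 19 + 4) mod 7 = 2480 mod 7 = 2 -> Wednesday (Mon=0 ... Sun=6)
January 1 is the anchor itself -> Wednesday
Last day offset: 31 - 1 = 30 days
Weekday index = (2 + 30) mod 7 = 4

Friday, January 31


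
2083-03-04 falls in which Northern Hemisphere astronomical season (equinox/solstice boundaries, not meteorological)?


Date: March 4
Astronomical Winter (approx.; exact equinox/solstice day varies by year): December 21 to March 19
March 4 falls within the Winter window

Winter


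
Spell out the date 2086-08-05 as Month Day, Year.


ISO 2086-08-05 parses as year=2086, month=08, day=05
Month 8 -> August

August 5, 2086


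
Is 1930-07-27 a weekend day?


Anchor: Jan 1, 1930. With p = 1930 - 1 = 1929: (p + p//4 - p//100 + p//400) mod 7 = (1929 + 482 - 19 + 4) mod 7 = 2396 mod 7 = 2 -> Wednesday (Mon=0 ... Sun=6)
Day of year: 208; offset = 207
Weekday index = (2 + 207) mod 7 = 6 -> Sunday
Weekend days: Saturday, Sunday

Yes


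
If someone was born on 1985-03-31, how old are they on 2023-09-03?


Birth: 1985-03-31
Reference: 2023-09-03
Year difference: 2023 - 1985 = 38

38 years old


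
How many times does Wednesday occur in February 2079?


February 2079 has 28 days
Anchor: Jan 1, 2079. With p = 2079 - 1 = 2078: (p + p//4 - p//100 + p//400) mod 7 = (2078 + 519 - 20 + 5) mod 7 = 2582 mod 7 = 6 -> Sunday (Mon=0 ... Sun=6)
Days before February (Jan): 31; February 1 index = (6 + 31) mod 7 = 2 -> Wednesday
First Wednesday is February 1
Wednesdays: 1, 8, 15, 22

4 Wednesdays


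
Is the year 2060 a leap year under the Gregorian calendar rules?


Gregorian leap year rule: divisible by 4, but not by 100, unless also by 400.
2060 is divisible by 4 but not 100 -> leap year

Yes


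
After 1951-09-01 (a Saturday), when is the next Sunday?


Current: Saturday
Target: Sunday
Days ahead: 1

Next Sunday: 1951-09-02


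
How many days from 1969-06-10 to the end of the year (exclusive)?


Day of year: 161 of 365
Remaining = 365 - 161

204 days


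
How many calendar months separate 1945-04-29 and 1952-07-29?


From April 1945 to July 1952
7 years * 12 = 84 months, plus 3 months = 87

87 months


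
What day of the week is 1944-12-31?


Date: December 31, 1944
Anchor: Jan 1, 1944. With p = 1944 - 1 = 1943: (p + p//4 - p//100 + p//400) mod 7 = (1943 + 485 - 19 + 4) mod 7 = 2413 mod 7 = 5 -> Saturday (Mon=0 ... Sun=6)
Days before December (Jan-Nov): 335; offset = 335 + 31 - 1 = 365
Weekday index = (5 + 365) mod 7 = 6

Day of the week: Sunday


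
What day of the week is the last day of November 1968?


November 1968 has 30 days
Anchor: Jan 1, 1968. With p = 1968 - 1 = 1967: (p + p//4 - p//100 + p//400) mod 7 = (1967 + 491 - 19 + 4) mod 7 = 2443 mod 7 = 0 -> Monday (Mon=0 ... Sun=6)
Days before November (Jan-Oct): 305; November 1 index = (0 + 305) mod 7 = 4 -> Friday
Last day offset: 30 - 1 = 29 days
Weekday index = (4 + 29) mod 7 = 5

Saturday, November 30


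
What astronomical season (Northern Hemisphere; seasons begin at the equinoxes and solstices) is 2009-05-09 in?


Date: May 9
Astronomical Spring (approx.; exact equinox/solstice day varies by year): March 20 to June 20
May 9 falls within the Spring window

Spring


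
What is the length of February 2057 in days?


February 2057 (leap year: no)

28 days


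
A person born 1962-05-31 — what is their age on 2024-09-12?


Birth: 1962-05-31
Reference: 2024-09-12
Year difference: 2024 - 1962 = 62

62 years old


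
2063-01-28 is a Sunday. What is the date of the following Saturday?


Current: Sunday
Target: Saturday
Days ahead: 6

Next Saturday: 2063-02-03


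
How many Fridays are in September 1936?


September 1936 has 30 days
Anchor: Jan 1, 1936. With p = 1936 - 1 = 1935: (p + p//4 - p//100 + p//400) mod 7 = (1935 + 483 - 19 + 4) mod 7 = 2403 mod 7 = 2 -> Wednesday (Mon=0 ... Sun=6)
Days before September (Jan-Aug): 244; September 1 index = (2 + 244) mod 7 = 1 -> Tuesday
First Friday is September 4
Fridays: 4, 11, 18, 25

4 Fridays


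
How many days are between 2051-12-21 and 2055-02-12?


From 2051-12-21 to 2055-02-12
2051-12-21: days before December = 31 + 28 + 31 + 30 + 31 + 30 + 31 + 31 + 30 + 31 + 30 = 334 (2051 is not a leap year); day of year = 334 + 21 = 355
2055-02-12: days before February = 31; day of year = 31 + 12 = 43
Rest of 2051: 365 - 355 = 10
Full years 2052 (366), 2053 (365), 2054 (365): 1096
Total = 10 + 1096 + 43 = 1149

1149 days


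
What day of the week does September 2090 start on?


Target: September 1, 2090
Anchor: Jan 1, 2090. With p = 2090 - 1 = 2089: (p + p//4 - p//100 + p//400) mod 7 = (2089 + 522 - 20 + 5) mod 7 = 2596 mod 7 = 6 -> Sunday (Mon=0 ... Sun=6)
Days before September (Jan-Aug): 243 days
Weekday index = (6 + 243) mod 7 = 4

Friday


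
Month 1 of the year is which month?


Month 1 of 12

January


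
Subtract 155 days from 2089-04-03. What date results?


Start: 2089-04-03, subtract 155 days
Back 3 days from April 3 reaches March 31, 2089 -> 152 left
March 2089 has 31 days -> back to February 28, 2089 -> 121 left
February 2089 has 28 days -> back to January 31, 2089 -> 93 left
January 2089 has 31 days -> back to December 31, 2088 -> 62 left
December 2088 has 31 days -> back to November 30, 2088 -> 31 left
November 2088 has 30 days -> back to October 31, 2088 -> 1 left
October 2088: 31 - 1 = 30 -> lands on October 30

Result: 2088-10-30


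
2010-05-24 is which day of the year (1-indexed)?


Date: May 24, 2010
Days in months 1 through 4: 120
Plus 24 days in May

Day of year: 144


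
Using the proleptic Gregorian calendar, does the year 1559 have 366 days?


Gregorian leap year rule: divisible by 4, but not by 100, unless also by 400.
1559 is not divisible by 4 -> not a leap year

No


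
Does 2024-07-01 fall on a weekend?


Anchor: Jan 1, 2024. With p = 2024 - 1 = 2023: (p + p//4 - p//100 + p//400) mod 7 = (2023 + 505 - 20 + 5) mod 7 = 2513 mod 7 = 0 -> Monday (Mon=0 ... Sun=6)
Day of year: 183; offset = 182
Weekday index = (0 + 182) mod 7 = 0 -> Monday
Weekend days: Saturday, Sunday

No


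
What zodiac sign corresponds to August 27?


Date: August 27
Conventional tropical zodiac dates: Virgo from August 23 onward; Libra starts September 23
August 27 falls within the Virgo range

Virgo


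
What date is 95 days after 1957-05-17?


Start: 1957-05-17, add 95 days
May 1957 has 31 days: 31 - 17 = 14 days to May 31 -> 81 left
June 1957 has 30 days -> 51 left
July 1957 has 31 days -> 20 left
August 1957: 20 <= 31 -> lands on August 20

Result: 1957-08-20


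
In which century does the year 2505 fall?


Century = (year - 1) // 100 + 1
= (2505 - 1) // 100 + 1
= 2504 // 100 + 1
= 25 + 1

26th century


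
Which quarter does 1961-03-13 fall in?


Month: March (month 3)
Q1: Jan-Mar, Q2: Apr-Jun, Q3: Jul-Sep, Q4: Oct-Dec

Q1


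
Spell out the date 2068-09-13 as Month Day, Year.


ISO 2068-09-13 parses as year=2068, month=09, day=13
Month 9 -> September

September 13, 2068


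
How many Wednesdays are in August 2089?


August 2089 has 31 days
Anchor: Jan 1, 2089. With p = 2089 - 1 = 2088: (p + p//4 - p//100 + p//400) mod 7 = (2088 + 522 - 20 + 5) mod 7 = 2595 mod 7 = 5 -> Saturday (Mon=0 ... Sun=6)
Days before August (Jan-Jul): 212; August 1 index = (5 + 212) mod 7 = 0 -> Monday
First Wednesday is August 3
Wednesdays: 3, 10, 17, 24, 31

5 Wednesdays


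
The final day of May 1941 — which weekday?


May 1941 has 31 days
Anchor: Jan 1, 1941. With p = 1941 - 1 = 1940: (p + p//4 - p//100 + p//400) mod 7 = (1940 + 485 - 19 + 4) mod 7 = 2410 mod 7 = 2 -> Wednesday (Mon=0 ... Sun=6)
Days before May (Jan-Apr): 120; May 1 index = (2 + 120) mod 7 = 3 -> Thursday
Last day offset: 31 - 1 = 30 days
Weekday index = (3 + 30) mod 7 = 5

Saturday, May 31


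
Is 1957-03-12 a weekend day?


Anchor: Jan 1, 1957. With p = 1957 - 1 = 1956: (p + p//4 - p//100 + p//400) mod 7 = (1956 + 489 - 19 + 4) mod 7 = 2430 mod 7 = 1 -> Tuesday (Mon=0 ... Sun=6)
Day of year: 71; offset = 70
Weekday index = (1 + 70) mod 7 = 1 -> Tuesday
Weekend days: Saturday, Sunday

No


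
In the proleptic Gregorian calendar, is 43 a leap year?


Gregorian leap year rule: divisible by 4, but not by 100, unless also by 400.
43 is not divisible by 4 -> not a leap year

No


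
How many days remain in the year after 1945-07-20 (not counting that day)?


Day of year: 201 of 365
Remaining = 365 - 201

164 days


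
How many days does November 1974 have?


November 1974

30 days


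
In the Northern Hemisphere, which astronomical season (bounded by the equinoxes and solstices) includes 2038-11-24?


Date: November 24
Astronomical Autumn (approx.; exact equinox/solstice day varies by year): September 22 to December 20
November 24 falls within the Autumn window

Autumn


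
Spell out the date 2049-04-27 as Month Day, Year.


ISO 2049-04-27 parses as year=2049, month=04, day=27
Month 4 -> April

April 27, 2049


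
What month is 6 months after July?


July is month 7
7 + 6 = 13; wrap: 13 - 12 = 1

January


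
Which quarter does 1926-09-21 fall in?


Month: September (month 9)
Q1: Jan-Mar, Q2: Apr-Jun, Q3: Jul-Sep, Q4: Oct-Dec

Q3


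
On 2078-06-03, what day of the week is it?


Date: June 3, 2078
Anchor: Jan 1, 2078. With p = 2078 - 1 = 2077: (p + p//4 - p//100 + p//400) mod 7 = (2077 + 519 - 20 + 5) mod 7 = 2581 mod 7 = 5 -> Saturday (Mon=0 ... Sun=6)
Days before June (Jan-May): 151; offset = 151 + 3 - 1 = 153
Weekday index = (5 + 153) mod 7 = 4

Day of the week: Friday


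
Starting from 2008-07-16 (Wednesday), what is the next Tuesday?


Current: Wednesday
Target: Tuesday
Days ahead: 6

Next Tuesday: 2008-07-22


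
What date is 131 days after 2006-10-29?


Start: 2006-10-29, add 131 days
October 2006 has 31 days: 31 - 29 = 2 days to October 31 -> 129 left
November 2006 has 30 days -> 99 left
December 2006 has 31 days -> 68 left
January 2007 has 31 days -> 37 left
February 2007 has 28 days -> 9 left
March 2007: 9 <= 31 -> lands on March 9

Result: 2007-03-09


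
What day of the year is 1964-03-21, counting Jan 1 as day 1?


Date: March 21, 1964
Days in months 1 through 2: 60
Plus 21 days in March

Day of year: 81
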